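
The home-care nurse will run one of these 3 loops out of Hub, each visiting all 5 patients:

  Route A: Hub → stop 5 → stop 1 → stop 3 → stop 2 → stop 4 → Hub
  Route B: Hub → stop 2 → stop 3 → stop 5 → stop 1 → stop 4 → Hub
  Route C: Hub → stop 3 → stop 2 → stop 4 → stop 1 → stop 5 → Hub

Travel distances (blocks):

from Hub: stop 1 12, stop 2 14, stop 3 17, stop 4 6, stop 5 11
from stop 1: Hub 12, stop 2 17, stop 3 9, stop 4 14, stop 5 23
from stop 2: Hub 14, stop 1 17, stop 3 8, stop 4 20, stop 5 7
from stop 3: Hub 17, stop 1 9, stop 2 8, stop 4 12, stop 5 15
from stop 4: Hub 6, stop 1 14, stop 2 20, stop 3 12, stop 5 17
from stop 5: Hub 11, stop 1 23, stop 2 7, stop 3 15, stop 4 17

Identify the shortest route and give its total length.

Shortest is Route A, total 77 blocks.

Route A: 11 + 23 + 9 + 8 + 20 + 6 = 77
Route B: 14 + 8 + 15 + 23 + 14 + 6 = 80
Route C: 17 + 8 + 20 + 14 + 23 + 11 = 93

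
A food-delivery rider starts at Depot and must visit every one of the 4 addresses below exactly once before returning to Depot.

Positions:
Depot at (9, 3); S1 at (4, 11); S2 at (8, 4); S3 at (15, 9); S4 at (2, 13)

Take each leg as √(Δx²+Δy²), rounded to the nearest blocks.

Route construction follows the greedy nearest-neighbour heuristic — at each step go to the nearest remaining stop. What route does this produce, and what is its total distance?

From Depot: distances to unvisited — S2=1, S3=8, S1=9, S4=12. Nearest is S2 (1).
From S2: distances to unvisited — S1=8, S3=9, S4=11. Nearest is S1 (8).
From S1: distances to unvisited — S4=3, S3=11. Nearest is S4 (3).
From S4: distances to unvisited — S3=14. Nearest is S3 (14).
Return S3→Depot: 8.
Total = 1 + 8 + 3 + 14 + 8 = 34.

Total distance 34 blocks via the nearest-neighbour route Depot → S2 → S1 → S4 → S3 → Depot.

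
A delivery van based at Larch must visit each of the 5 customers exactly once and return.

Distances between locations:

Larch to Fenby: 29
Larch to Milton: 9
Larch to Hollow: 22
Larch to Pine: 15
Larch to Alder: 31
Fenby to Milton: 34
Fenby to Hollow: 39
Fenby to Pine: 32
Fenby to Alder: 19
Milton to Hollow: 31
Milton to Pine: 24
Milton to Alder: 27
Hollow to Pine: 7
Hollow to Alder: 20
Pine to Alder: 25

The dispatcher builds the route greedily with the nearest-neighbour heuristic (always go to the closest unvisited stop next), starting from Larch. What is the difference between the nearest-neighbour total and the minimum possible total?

Larch: Milton=9, Pine=15, Hollow=22, Fenby=29, Alder=31 ⇒ Milton
Milton: Pine=24, Alder=27, Hollow=31, Fenby=34 ⇒ Pine
Pine: Hollow=7, Alder=25, Fenby=32 ⇒ Hollow
Hollow: Alder=20, Fenby=39 ⇒ Alder
Alder: Fenby=19 ⇒ Fenby
NN route Larch → Milton → Pine → Hollow → Alder → Fenby → Larch costs 108.
Optimal: Larch → Milton → Fenby → Alder → Hollow → Pine → Larch costs 104 (by enumerating all 60 distinct tours).
Excess = 108 − 104 = 4.

4 longer than the optimal tour.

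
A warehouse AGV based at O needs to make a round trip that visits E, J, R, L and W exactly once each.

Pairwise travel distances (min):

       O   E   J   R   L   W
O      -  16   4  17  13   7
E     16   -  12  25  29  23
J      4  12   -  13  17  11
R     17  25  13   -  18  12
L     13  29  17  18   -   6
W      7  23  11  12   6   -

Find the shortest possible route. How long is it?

Minimum total distance: 72 min.

With 5 stops there are 5!/2 = 60 distinct round trips (a route and its reverse cost the same).
O → E → J → R → L → W → O: 16+12+13+18+6+7 = 72
O → E → J → R → W → L → O: 16+12+13+12+6+13 = 72
O → E → J → L → R → W → O: 16+12+17+18+12+7 = 82
O → E → J → L → W → R → O: 16+12+17+6+12+17 = 80
O → E → J → W → R → L → O: 16+12+11+12+18+13 = 82
O → E → J → W → L → R → O: 16+12+11+6+18+17 = 80
O → E → R → J → L → W → O: 16+25+13+17+6+7 = 84
O → E → R → J → W → L → O: 16+25+13+11+6+13 = 84
O → E → R → L → J → W → O: 16+25+18+17+11+7 = 94
O → E → R → L → W → J → O: 16+25+18+6+11+4 = 80
O → E → R → W → J → L → O: 16+25+12+11+17+13 = 94
O → E → R → W → L → J → O: 16+25+12+6+17+4 = 80
O → E → L → J → R → W → O: 16+29+17+13+12+7 = 94
O → E → L → J → W → R → O: 16+29+17+11+12+17 = 102
… (46 more)
The minimum is 72.
One optimal route: O → E → J → R → L → W → O (or its reverse).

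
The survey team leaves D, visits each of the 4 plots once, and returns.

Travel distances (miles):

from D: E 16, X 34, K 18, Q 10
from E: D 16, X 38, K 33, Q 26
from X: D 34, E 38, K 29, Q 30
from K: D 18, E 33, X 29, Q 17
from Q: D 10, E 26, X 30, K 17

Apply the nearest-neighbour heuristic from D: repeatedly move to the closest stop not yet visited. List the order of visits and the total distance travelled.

Total distance 110 miles via the nearest-neighbour route D → Q → K → X → E → D.

From D: distances to unvisited — Q=10, E=16, K=18, X=34. Nearest is Q (10).
From Q: distances to unvisited — K=17, E=26, X=30. Nearest is K (17).
From K: distances to unvisited — X=29, E=33. Nearest is X (29).
From X: distances to unvisited — E=38. Nearest is E (38).
Return E→D: 16.
Total = 10 + 17 + 29 + 38 + 16 = 110.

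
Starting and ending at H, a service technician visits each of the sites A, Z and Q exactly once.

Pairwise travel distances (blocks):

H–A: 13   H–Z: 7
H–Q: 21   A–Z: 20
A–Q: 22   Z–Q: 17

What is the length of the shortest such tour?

59 blocks — the shortest possible round trip.

H→A→Z→Q→H: 13+20+17+21 = 71
H→A→Q→Z→H: 13+22+17+7 = 59
H→Z→A→Q→H: 7+20+22+21 = 70
The minimum is 59.
One optimal route: H → A → Q → Z → H (or its reverse).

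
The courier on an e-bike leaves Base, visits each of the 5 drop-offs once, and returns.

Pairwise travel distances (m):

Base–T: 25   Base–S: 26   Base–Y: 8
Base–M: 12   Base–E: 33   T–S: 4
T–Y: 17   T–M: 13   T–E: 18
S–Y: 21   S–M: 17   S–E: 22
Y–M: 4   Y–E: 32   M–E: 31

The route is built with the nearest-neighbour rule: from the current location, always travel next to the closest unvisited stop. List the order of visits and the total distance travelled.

Base → [Y:8 / M:12 / T:25 / S:26 / E:33] → Y (8)
Y → [M:4 / T:17 / S:21 / E:32] → M (4)
M → [T:13 / S:17 / E:31] → T (13)
T → [S:4 / E:18] → S (4)
S → [E:22] → E (22)
Return E→Base: 33.
Total = 8 + 4 + 13 + 4 + 22 + 33 = 84.

Total distance 84 m via the nearest-neighbour route Base → Y → M → T → S → E → Base.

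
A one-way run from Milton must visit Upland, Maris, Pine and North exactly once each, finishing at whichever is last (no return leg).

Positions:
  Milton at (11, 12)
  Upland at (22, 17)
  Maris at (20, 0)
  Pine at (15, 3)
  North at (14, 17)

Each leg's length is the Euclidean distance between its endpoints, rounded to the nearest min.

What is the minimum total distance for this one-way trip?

There are 4! = 24 possible orderings.
Milton → Upland → Maris → Pine → North: 12+17+6+14 = 49
Milton → Upland → Maris → North → Pine: 12+17+18+14 = 61
Milton → Upland → Pine → Maris → North: 12+16+6+18 = 52
Milton → Upland → Pine → North → Maris: 12+16+14+18 = 60
Milton → Upland → North → Maris → Pine: 12+8+18+6 = 44
Milton → Upland → North → Pine → Maris: 12+8+14+6 = 40
Milton → Maris → Upland → Pine → North: 15+17+16+14 = 62
Milton → Maris → Upland → North → Pine: 15+17+8+14 = 54
Milton → Maris → Pine → Upland → North: 15+6+16+8 = 45
Milton → Maris → Pine → North → Upland: 15+6+14+8 = 43
Milton → Maris → North → Upland → Pine: 15+18+8+16 = 57
Milton → Maris → North → Pine → Upland: 15+18+14+16 = 63
Milton → Pine → Upland → Maris → North: 10+16+17+18 = 61
Milton → Pine → Upland → North → Maris: 10+16+8+18 = 52
… (10 more)
Milton → North → Upland → Pine → Maris: 6+8+16+6 = 36  ← best
The minimum is 36.
One shortest path: Milton → North → Upland → Pine → Maris.

Shortest open route: 36 min.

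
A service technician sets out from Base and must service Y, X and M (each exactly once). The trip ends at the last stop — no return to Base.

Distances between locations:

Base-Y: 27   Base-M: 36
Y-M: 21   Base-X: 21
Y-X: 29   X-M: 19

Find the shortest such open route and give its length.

There are 3! = 6 possible orderings.
Base → Y → X → M: 27+29+19 = 75
Base → Y → M → X: 27+21+19 = 67
Base → X → Y → M: 21+29+21 = 71
Base → X → M → Y: 21+19+21 = 61
Base → M → Y → X: 36+21+29 = 86
Base → M → X → Y: 36+19+29 = 84
The minimum is 61.
One shortest path: Base → X → M → Y.

Shortest open route: 61.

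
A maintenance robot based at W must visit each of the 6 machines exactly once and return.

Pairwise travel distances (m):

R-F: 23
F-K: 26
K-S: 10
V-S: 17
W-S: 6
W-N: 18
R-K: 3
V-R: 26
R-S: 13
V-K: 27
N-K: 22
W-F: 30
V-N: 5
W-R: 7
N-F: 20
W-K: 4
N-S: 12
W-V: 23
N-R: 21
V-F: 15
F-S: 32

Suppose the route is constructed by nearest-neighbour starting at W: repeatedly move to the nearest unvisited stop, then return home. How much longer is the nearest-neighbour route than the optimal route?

W: K=4, S=6, R=7, N=18, V=23, F=30 ⇒ K
K: R=3, S=10, N=22, F=26, V=27 ⇒ R
R: S=13, N=21, F=23, V=26 ⇒ S
S: N=12, V=17, F=32 ⇒ N
N: V=5, F=20 ⇒ V
V: F=15 ⇒ F
NN route W → K → R → S → N → V → F → W costs 82.
Optimal: W → K → R → F → V → N → S → W costs 68 (by enumerating all 360 distinct tours).
Excess = 82 − 68 = 14.

14 m longer than the optimal tour.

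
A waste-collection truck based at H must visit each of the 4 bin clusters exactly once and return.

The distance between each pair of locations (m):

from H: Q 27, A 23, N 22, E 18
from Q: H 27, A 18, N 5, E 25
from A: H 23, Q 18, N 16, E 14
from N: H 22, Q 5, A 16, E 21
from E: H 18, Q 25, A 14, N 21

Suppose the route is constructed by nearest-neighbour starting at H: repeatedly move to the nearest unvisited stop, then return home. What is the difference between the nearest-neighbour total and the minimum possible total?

H: E=18, N=22, A=23, Q=27 ⇒ E
E: A=14, N=21, Q=25 ⇒ A
A: N=16, Q=18 ⇒ N
N: Q=5 ⇒ Q
NN route H → E → A → N → Q → H costs 80.
Optimal: H → N → Q → A → E → H costs 77 (by enumerating all 12 distinct tours).
Excess = 80 − 77 = 3.

Excess over optimum: 3 m.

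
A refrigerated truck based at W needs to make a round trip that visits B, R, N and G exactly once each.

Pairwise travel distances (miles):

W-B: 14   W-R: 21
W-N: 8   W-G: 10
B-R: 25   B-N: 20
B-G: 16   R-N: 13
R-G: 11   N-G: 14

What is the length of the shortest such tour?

With 4 stops there are 4!/2 = 12 distinct round trips (a route and its reverse cost the same).
W→B→R→N→G→W: 14+25+13+14+10 = 76
W→B→R→G→N→W: 14+25+11+14+8 = 72
W→B→N→R→G→W: 14+20+13+11+10 = 68
W→B→N→G→R→W: 14+20+14+11+21 = 80
W→B→G→R→N→W: 14+16+11+13+8 = 62
W→B→G→N→R→W: 14+16+14+13+21 = 78
W→R→B→N→G→W: 21+25+20+14+10 = 90
W→R→B→G→N→W: 21+25+16+14+8 = 84
W→R→N→B→G→W: 21+13+20+16+10 = 80
W→R→G→B→N→W: 21+11+16+20+8 = 76
W→N→B→R→G→W: 8+20+25+11+10 = 74
W→N→R→B→G→W: 8+13+25+16+10 = 72
The minimum is 62.
One optimal route: W → B → G → R → N → W (or its reverse).

62 miles — the shortest possible round trip.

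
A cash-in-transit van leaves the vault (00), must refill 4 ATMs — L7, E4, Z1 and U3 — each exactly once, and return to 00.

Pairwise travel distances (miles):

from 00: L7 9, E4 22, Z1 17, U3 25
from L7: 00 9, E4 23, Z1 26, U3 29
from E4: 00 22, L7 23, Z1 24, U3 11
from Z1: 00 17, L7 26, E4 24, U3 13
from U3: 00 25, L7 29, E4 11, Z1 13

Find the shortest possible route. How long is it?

00-L7-E4-Z1-U3-00: 9+23+24+13+25 = 94
00-L7-E4-U3-Z1-00: 9+23+11+13+17 = 73
00-L7-Z1-E4-U3-00: 9+26+24+11+25 = 95
00-L7-Z1-U3-E4-00: 9+26+13+11+22 = 81
00-L7-U3-E4-Z1-00: 9+29+11+24+17 = 90
00-L7-U3-Z1-E4-00: 9+29+13+24+22 = 97
00-E4-L7-Z1-U3-00: 22+23+26+13+25 = 109
00-E4-L7-U3-Z1-00: 22+23+29+13+17 = 104
00-E4-Z1-L7-U3-00: 22+24+26+29+25 = 126
00-E4-U3-L7-Z1-00: 22+11+29+26+17 = 105
00-Z1-L7-E4-U3-00: 17+26+23+11+25 = 102
00-Z1-E4-L7-U3-00: 17+24+23+29+25 = 118
The minimum is 73.
One optimal route: 00 → L7 → E4 → U3 → Z1 → 00 (or its reverse).

Minimum total distance: 73 miles.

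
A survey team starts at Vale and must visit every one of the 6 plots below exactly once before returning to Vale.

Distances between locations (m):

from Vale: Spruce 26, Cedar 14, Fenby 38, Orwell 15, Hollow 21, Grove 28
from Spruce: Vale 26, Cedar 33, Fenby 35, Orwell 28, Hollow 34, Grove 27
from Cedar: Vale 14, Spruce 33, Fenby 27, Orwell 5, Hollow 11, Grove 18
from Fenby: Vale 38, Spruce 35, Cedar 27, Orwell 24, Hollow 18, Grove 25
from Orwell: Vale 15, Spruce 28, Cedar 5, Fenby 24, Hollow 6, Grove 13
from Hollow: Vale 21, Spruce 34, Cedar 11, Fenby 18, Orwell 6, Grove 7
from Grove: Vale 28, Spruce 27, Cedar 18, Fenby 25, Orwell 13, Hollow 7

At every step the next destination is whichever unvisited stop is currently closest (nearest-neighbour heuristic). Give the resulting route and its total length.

Nearest-neighbour total = 118 m; route Vale → Cedar → Orwell → Hollow → Grove → Fenby → Spruce → Vale.

From Vale: distances to unvisited — Cedar=14, Orwell=15, Hollow=21, Spruce=26, Grove=28, Fenby=38. Nearest is Cedar (14).
From Cedar: distances to unvisited — Orwell=5, Hollow=11, Grove=18, Fenby=27, Spruce=33. Nearest is Orwell (5).
From Orwell: distances to unvisited — Hollow=6, Grove=13, Fenby=24, Spruce=28. Nearest is Hollow (6).
From Hollow: distances to unvisited — Grove=7, Fenby=18, Spruce=34. Nearest is Grove (7).
From Grove: distances to unvisited — Fenby=25, Spruce=27. Nearest is Fenby (25).
From Fenby: distances to unvisited — Spruce=35. Nearest is Spruce (35).
Return Spruce→Vale: 26.
Total = 14 + 5 + 6 + 7 + 25 + 35 + 26 = 118.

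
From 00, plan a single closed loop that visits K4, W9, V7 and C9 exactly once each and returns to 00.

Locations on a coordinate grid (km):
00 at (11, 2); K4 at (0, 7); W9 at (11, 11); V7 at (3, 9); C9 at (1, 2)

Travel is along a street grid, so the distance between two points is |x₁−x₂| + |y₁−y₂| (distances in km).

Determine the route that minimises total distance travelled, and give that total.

40 km — the shortest possible round trip.

00 - K4 - W9 - V7 - C9 - 00: 16+15+10+9+10 = 60
00 - K4 - W9 - C9 - V7 - 00: 16+15+19+9+15 = 74
00 - K4 - V7 - W9 - C9 - 00: 16+5+10+19+10 = 60
00 - K4 - V7 - C9 - W9 - 00: 16+5+9+19+9 = 58
00 - K4 - C9 - W9 - V7 - 00: 16+6+19+10+15 = 66
00 - K4 - C9 - V7 - W9 - 00: 16+6+9+10+9 = 50
00 - W9 - K4 - V7 - C9 - 00: 9+15+5+9+10 = 48
00 - W9 - K4 - C9 - V7 - 00: 9+15+6+9+15 = 54
00 - W9 - V7 - K4 - C9 - 00: 9+10+5+6+10 = 40
00 - W9 - C9 - K4 - V7 - 00: 9+19+6+5+15 = 54
00 - V7 - K4 - W9 - C9 - 00: 15+5+15+19+10 = 64
00 - V7 - W9 - K4 - C9 - 00: 15+10+15+6+10 = 56
The minimum is 40.
One optimal route: 00 → W9 → V7 → K4 → C9 → 00 (or its reverse).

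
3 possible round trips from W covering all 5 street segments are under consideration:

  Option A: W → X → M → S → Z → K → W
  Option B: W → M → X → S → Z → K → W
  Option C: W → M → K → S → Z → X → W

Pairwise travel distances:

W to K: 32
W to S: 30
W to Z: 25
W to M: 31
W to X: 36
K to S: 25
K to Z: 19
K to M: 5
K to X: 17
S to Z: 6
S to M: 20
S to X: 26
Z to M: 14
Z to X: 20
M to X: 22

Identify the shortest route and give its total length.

Option A: 36 + 22 + 20 + 6 + 19 + 32 = 135
Option B: 31 + 22 + 26 + 6 + 19 + 32 = 136
Option C: 31 + 5 + 25 + 6 + 20 + 36 = 123

Shortest is Option C, total 123.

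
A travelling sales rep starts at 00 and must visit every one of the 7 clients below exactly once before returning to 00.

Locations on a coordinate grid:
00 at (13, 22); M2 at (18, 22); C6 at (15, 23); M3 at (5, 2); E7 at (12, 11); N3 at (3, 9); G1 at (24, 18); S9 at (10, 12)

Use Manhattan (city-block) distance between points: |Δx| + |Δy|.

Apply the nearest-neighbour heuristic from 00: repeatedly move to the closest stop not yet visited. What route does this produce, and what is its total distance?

Total distance 86 via the nearest-neighbour route 00 → C6 → M2 → G1 → E7 → S9 → N3 → M3 → 00.

At 00 the remaining stops are C6 3, M2 5, E7 12, S9 13, G1 15, N3 23, M3 28; go to C6.
At C6 the remaining stops are M2 4, G1 14, E7 15, S9 16, N3 26, M3 31; go to M2.
At M2 the remaining stops are G1 10, E7 17, S9 18, N3 28, M3 33; go to G1.
At G1 the remaining stops are E7 19, S9 20, N3 30, M3 35; go to E7.
At E7 the remaining stops are S9 3, N3 11, M3 16; go to S9.
At S9 the remaining stops are N3 10, M3 15; go to N3.
At N3 the remaining stops are M3 9; go to M3.
Return M3→00: 28.
Total = 3 + 4 + 10 + 19 + 3 + 10 + 9 + 28 = 86.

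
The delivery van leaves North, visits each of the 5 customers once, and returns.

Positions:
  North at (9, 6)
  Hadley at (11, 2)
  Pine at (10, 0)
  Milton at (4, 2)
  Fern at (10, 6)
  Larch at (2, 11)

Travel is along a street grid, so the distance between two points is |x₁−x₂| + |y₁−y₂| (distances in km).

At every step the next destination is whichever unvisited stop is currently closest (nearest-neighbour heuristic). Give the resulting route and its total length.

From North: distances to unvisited — Fern=1, Hadley=6, Pine=7, Milton=9, Larch=12. Nearest is Fern (1).
From Fern: distances to unvisited — Hadley=5, Pine=6, Milton=10, Larch=13. Nearest is Hadley (5).
From Hadley: distances to unvisited — Pine=3, Milton=7, Larch=18. Nearest is Pine (3).
From Pine: distances to unvisited — Milton=8, Larch=19. Nearest is Milton (8).
From Milton: distances to unvisited — Larch=11. Nearest is Larch (11).
Return Larch→North: 12.
Total = 1 + 5 + 3 + 8 + 11 + 12 = 40.

Total distance 40 km via the nearest-neighbour route North → Fern → Hadley → Pine → Milton → Larch → North.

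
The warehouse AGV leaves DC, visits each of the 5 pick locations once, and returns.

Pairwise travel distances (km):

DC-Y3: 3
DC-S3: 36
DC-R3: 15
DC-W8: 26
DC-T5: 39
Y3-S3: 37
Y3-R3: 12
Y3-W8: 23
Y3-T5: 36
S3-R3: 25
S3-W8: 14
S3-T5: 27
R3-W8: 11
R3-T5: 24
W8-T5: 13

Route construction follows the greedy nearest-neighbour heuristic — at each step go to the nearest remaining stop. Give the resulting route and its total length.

102 km along DC → Y3 → R3 → W8 → T5 → S3 → DC.

DC → [Y3:3 / R3:15 / W8:26 / S3:36 / T5:39] → Y3 (3)
Y3 → [R3:12 / W8:23 / T5:36 / S3:37] → R3 (12)
R3 → [W8:11 / T5:24 / S3:25] → W8 (11)
W8 → [T5:13 / S3:14] → T5 (13)
T5 → [S3:27] → S3 (27)
Return S3→DC: 36.
Total = 3 + 12 + 11 + 13 + 27 + 36 = 102.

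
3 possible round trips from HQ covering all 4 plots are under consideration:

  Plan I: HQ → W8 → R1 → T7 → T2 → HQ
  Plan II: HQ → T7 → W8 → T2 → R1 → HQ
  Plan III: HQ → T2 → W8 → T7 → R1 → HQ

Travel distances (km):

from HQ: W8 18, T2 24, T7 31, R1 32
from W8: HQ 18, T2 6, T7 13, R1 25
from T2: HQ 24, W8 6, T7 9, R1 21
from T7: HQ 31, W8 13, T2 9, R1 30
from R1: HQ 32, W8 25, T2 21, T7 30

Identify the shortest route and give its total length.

Shortest is Plan II, total 103 km.

Plan I: 18 + 25 + 30 + 9 + 24 = 106
Plan II: 31 + 13 + 6 + 21 + 32 = 103
Plan III: 24 + 6 + 13 + 30 + 32 = 105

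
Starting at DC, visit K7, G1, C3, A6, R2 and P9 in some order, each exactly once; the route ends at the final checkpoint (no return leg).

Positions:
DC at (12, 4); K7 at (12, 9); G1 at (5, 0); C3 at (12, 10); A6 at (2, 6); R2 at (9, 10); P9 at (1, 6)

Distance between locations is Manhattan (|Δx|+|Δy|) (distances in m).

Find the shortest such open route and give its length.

There are 6! = 720 possible orderings.
DC - K7 - G1 - C3 - A6 - R2 - P9: 5+16+17+14+11+12 = 75
DC - K7 - G1 - C3 - A6 - P9 - R2: 5+16+17+14+1+12 = 65
DC - K7 - G1 - C3 - R2 - A6 - P9: 5+16+17+3+11+1 = 53
DC - K7 - G1 - C3 - R2 - P9 - A6: 5+16+17+3+12+1 = 54
DC - K7 - G1 - C3 - P9 - A6 - R2: 5+16+17+15+1+11 = 65
DC - K7 - G1 - C3 - P9 - R2 - A6: 5+16+17+15+12+11 = 76
DC - K7 - G1 - A6 - C3 - R2 - P9: 5+16+9+14+3+12 = 59
DC - K7 - G1 - A6 - C3 - P9 - R2: 5+16+9+14+15+12 = 71
… (712 more)
DC - K7 - C3 - R2 - A6 - P9 - G1: 5+1+3+11+1+10 = 31  ← best
The minimum is 31.
One shortest path: DC → K7 → C3 → R2 → A6 → P9 → G1.

Minimum one-way distance = 31 m.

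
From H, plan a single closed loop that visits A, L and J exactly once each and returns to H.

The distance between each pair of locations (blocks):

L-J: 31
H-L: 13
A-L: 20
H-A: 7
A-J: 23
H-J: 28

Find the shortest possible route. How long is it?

Minimum total distance: 74 blocks.

With 3 stops there are 3!/2 = 3 distinct round trips (a route and its reverse cost the same).
H → A → L → J → H: 7+20+31+28 = 86
H → A → J → L → H: 7+23+31+13 = 74
H → L → A → J → H: 13+20+23+28 = 84
The minimum is 74.
One optimal route: H → A → J → L → H (or its reverse).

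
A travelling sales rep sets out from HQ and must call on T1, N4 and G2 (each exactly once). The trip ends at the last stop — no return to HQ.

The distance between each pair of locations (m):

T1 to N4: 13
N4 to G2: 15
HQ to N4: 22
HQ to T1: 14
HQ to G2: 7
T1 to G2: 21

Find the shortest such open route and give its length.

There are 3! = 6 possible orderings.
HQ → T1 → N4 → G2: 14+13+15 = 42
HQ → T1 → G2 → N4: 14+21+15 = 50
HQ → N4 → T1 → G2: 22+13+21 = 56
HQ → N4 → G2 → T1: 22+15+21 = 58
HQ → G2 → T1 → N4: 7+21+13 = 41
HQ → G2 → N4 → T1: 7+15+13 = 35
The minimum is 35.
One shortest path: HQ → G2 → N4 → T1.

35 m — the minimum one-way total.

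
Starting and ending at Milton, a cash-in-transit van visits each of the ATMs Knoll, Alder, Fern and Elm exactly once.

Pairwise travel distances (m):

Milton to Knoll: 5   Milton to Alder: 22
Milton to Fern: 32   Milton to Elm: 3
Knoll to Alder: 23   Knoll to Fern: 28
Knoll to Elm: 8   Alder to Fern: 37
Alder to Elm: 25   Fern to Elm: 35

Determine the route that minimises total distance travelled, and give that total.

98 m — the shortest possible round trip.

There are 12 distinct closed tours to check (reversals are equivalent).
Milton→Knoll→Alder→Fern→Elm→Milton: 5+23+37+35+3 = 103
Milton→Knoll→Alder→Elm→Fern→Milton: 5+23+25+35+32 = 120
Milton→Knoll→Fern→Alder→Elm→Milton: 5+28+37+25+3 = 98
Milton→Knoll→Fern→Elm→Alder→Milton: 5+28+35+25+22 = 115
Milton→Knoll→Elm→Alder→Fern→Milton: 5+8+25+37+32 = 107
Milton→Knoll→Elm→Fern→Alder→Milton: 5+8+35+37+22 = 107
Milton→Alder→Knoll→Fern→Elm→Milton: 22+23+28+35+3 = 111
Milton→Alder→Knoll→Elm→Fern→Milton: 22+23+8+35+32 = 120
Milton→Alder→Fern→Knoll→Elm→Milton: 22+37+28+8+3 = 98
Milton→Alder→Elm→Knoll→Fern→Milton: 22+25+8+28+32 = 115
Milton→Fern→Knoll→Alder→Elm→Milton: 32+28+23+25+3 = 111
Milton→Fern→Alder→Knoll→Elm→Milton: 32+37+23+8+3 = 103
The minimum is 98.
One optimal route: Milton → Knoll → Fern → Alder → Elm → Milton (or its reverse).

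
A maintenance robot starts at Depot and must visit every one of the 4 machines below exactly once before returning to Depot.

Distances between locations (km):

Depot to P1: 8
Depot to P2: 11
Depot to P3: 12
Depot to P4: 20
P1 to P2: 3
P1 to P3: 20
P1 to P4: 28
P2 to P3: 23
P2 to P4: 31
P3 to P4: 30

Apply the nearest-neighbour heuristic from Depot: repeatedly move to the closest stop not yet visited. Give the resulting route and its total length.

From Depot: distances to unvisited — P1=8, P2=11, P3=12, P4=20. Nearest is P1 (8).
From P1: distances to unvisited — P2=3, P3=20, P4=28. Nearest is P2 (3).
From P2: distances to unvisited — P3=23, P4=31. Nearest is P3 (23).
From P3: distances to unvisited — P4=30. Nearest is P4 (30).
Return P4→Depot: 20.
Total = 8 + 3 + 23 + 30 + 20 = 84.

84 km along Depot → P1 → P2 → P3 → P4 → Depot.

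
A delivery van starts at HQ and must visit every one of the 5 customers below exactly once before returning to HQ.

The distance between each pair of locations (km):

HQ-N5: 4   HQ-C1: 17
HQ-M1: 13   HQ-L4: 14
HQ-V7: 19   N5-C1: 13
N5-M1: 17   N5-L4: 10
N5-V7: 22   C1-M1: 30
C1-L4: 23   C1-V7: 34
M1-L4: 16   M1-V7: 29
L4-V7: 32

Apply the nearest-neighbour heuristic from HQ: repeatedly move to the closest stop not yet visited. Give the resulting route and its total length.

110 km along HQ → N5 → L4 → M1 → V7 → C1 → HQ.

HQ → [N5:4 / M1:13 / L4:14 / C1:17 / V7:19] → N5 (4)
N5 → [L4:10 / C1:13 / M1:17 / V7:22] → L4 (10)
L4 → [M1:16 / C1:23 / V7:32] → M1 (16)
M1 → [V7:29 / C1:30] → V7 (29)
V7 → [C1:34] → C1 (34)
Return C1→HQ: 17.
Total = 4 + 10 + 16 + 29 + 34 + 17 = 110.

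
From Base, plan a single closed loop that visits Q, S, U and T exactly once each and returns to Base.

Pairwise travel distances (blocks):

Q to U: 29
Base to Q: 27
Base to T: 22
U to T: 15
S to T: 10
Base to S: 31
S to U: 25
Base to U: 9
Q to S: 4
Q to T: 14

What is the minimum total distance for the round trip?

Base-Q-S-U-T-Base: 27+4+25+15+22 = 93
Base-Q-S-T-U-Base: 27+4+10+15+9 = 65
Base-Q-U-S-T-Base: 27+29+25+10+22 = 113
Base-Q-U-T-S-Base: 27+29+15+10+31 = 112
Base-Q-T-S-U-Base: 27+14+10+25+9 = 85
Base-Q-T-U-S-Base: 27+14+15+25+31 = 112
Base-S-Q-U-T-Base: 31+4+29+15+22 = 101
Base-S-Q-T-U-Base: 31+4+14+15+9 = 73
Base-S-U-Q-T-Base: 31+25+29+14+22 = 121
Base-S-T-Q-U-Base: 31+10+14+29+9 = 93
Base-U-Q-S-T-Base: 9+29+4+10+22 = 74
Base-U-S-Q-T-Base: 9+25+4+14+22 = 74
The minimum is 65.
One optimal route: Base → Q → S → T → U → Base (or its reverse).

Shortest round trip = 65 blocks.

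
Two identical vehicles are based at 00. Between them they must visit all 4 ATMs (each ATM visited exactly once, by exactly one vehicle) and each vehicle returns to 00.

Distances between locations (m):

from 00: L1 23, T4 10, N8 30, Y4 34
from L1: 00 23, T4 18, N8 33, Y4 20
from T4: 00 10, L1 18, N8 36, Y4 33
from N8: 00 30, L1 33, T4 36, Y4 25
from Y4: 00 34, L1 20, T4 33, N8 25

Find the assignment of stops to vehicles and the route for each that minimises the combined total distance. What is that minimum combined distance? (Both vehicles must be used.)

118 m — the smallest possible combined total.

There are 2^3 − 1 = 7 ways to divide the 4 stops into two non-empty groups. For each, the best each vehicle can do is its own shortest tour through its group:
  {L1} + {T4, N8, Y4}: 46 + 98 = 144
  {T4} + {L1, N8, Y4}: 20 + 98 = 118
  {L1, T4} + {N8, Y4}: 51 + 89 = 140
  {N8} + {L1, T4, Y4}: 60 + 82 = 142
  {L1, N8} + {T4, Y4}: 86 + 77 = 163
  {T4, N8} + {L1, Y4}: 76 + 77 = 153
  … (7 splits in total)
Best: vehicle 1 00 → T4 → 00 = 20; vehicle 2 00 → L1 → Y4 → N8 → 00 = 98; combined 118.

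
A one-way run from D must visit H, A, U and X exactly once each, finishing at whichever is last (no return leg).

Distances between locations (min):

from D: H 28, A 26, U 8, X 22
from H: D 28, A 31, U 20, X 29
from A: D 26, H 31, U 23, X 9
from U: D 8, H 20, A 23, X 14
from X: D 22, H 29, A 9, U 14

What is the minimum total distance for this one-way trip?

Shortest open route: 62 min.

There are 4! = 24 possible orderings.
D - H - A - U - X: 28+31+23+14 = 96
D - H - A - X - U: 28+31+9+14 = 82
D - H - U - A - X: 28+20+23+9 = 80
D - H - U - X - A: 28+20+14+9 = 71
D - H - X - A - U: 28+29+9+23 = 89
D - H - X - U - A: 28+29+14+23 = 94
D - A - H - U - X: 26+31+20+14 = 91
D - A - H - X - U: 26+31+29+14 = 100
D - A - U - H - X: 26+23+20+29 = 98
D - A - U - X - H: 26+23+14+29 = 92
D - A - X - H - U: 26+9+29+20 = 84
D - A - X - U - H: 26+9+14+20 = 69
D - U - H - A - X: 8+20+31+9 = 68
D - U - H - X - A: 8+20+29+9 = 66
… (10 more)
D - U - X - A - H: 8+14+9+31 = 62  ← best
The minimum is 62.
One shortest path: D → U → X → A → H.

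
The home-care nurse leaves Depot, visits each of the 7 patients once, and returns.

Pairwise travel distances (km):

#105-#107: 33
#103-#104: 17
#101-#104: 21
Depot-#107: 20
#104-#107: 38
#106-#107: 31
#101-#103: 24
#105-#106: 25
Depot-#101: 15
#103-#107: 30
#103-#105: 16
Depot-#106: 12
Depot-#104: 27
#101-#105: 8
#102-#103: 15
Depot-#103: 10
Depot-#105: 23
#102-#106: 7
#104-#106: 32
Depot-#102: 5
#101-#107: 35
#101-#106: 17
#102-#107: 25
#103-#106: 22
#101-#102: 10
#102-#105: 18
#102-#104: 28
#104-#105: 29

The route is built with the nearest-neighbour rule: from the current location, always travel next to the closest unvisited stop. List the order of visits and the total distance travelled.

Total distance 128 km via the nearest-neighbour route Depot → #102 → #106 → #101 → #105 → #103 → #104 → #107 → Depot.

From Depot: distances to unvisited — #102=5, #103=10, #106=12, #101=15, #107=20, #105=23, #104=27. Nearest is #102 (5).
From #102: distances to unvisited — #106=7, #101=10, #103=15, #105=18, #107=25, #104=28. Nearest is #106 (7).
From #106: distances to unvisited — #101=17, #103=22, #105=25, #107=31, #104=32. Nearest is #101 (17).
From #101: distances to unvisited — #105=8, #104=21, #103=24, #107=35. Nearest is #105 (8).
From #105: distances to unvisited — #103=16, #104=29, #107=33. Nearest is #103 (16).
From #103: distances to unvisited — #104=17, #107=30. Nearest is #104 (17).
From #104: distances to unvisited — #107=38. Nearest is #107 (38).
Return #107→Depot: 20.
Total = 5 + 7 + 17 + 8 + 16 + 17 + 38 + 20 = 128.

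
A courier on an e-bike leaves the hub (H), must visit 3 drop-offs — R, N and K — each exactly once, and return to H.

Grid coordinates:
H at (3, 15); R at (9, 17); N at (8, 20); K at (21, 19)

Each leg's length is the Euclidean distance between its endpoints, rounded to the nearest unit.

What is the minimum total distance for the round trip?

Shortest round trip = 38.

With 3 stops there are 3!/2 = 3 distinct round trips (a route and its reverse cost the same).
H - R - N - K - H: 6+3+13+18 = 40
H - R - K - N - H: 6+12+13+7 = 38
H - N - R - K - H: 7+3+12+18 = 40
The minimum is 38.
One optimal route: H → R → K → N → H (or its reverse).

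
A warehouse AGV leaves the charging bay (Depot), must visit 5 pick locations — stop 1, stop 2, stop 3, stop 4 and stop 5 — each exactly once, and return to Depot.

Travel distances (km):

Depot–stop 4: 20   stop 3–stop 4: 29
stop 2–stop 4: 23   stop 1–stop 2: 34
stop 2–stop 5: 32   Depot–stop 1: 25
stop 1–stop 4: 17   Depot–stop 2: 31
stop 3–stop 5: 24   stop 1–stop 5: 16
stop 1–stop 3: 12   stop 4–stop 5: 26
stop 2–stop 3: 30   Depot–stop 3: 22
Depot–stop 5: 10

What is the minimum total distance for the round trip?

Minimum total distance: 111 km.

There are 60 distinct closed tours to check (reversals are equivalent).
Depot→stop 1→stop 2→stop 3→stop 4→stop 5→Depot: 25+34+30+29+26+10 = 154
Depot→stop 1→stop 2→stop 3→stop 5→stop 4→Depot: 25+34+30+24+26+20 = 159
Depot→stop 1→stop 2→stop 4→stop 3→stop 5→Depot: 25+34+23+29+24+10 = 145
Depot→stop 1→stop 2→stop 4→stop 5→stop 3→Depot: 25+34+23+26+24+22 = 154
Depot→stop 1→stop 2→stop 5→stop 3→stop 4→Depot: 25+34+32+24+29+20 = 164
Depot→stop 1→stop 2→stop 5→stop 4→stop 3→Depot: 25+34+32+26+29+22 = 168
Depot→stop 1→stop 3→stop 2→stop 4→stop 5→Depot: 25+12+30+23+26+10 = 126
Depot→stop 1→stop 3→stop 2→stop 5→stop 4→Depot: 25+12+30+32+26+20 = 145
Depot→stop 1→stop 3→stop 4→stop 2→stop 5→Depot: 25+12+29+23+32+10 = 131
Depot→stop 1→stop 3→stop 4→stop 5→stop 2→Depot: 25+12+29+26+32+31 = 155
Depot→stop 1→stop 3→stop 5→stop 2→stop 4→Depot: 25+12+24+32+23+20 = 136
Depot→stop 1→stop 3→stop 5→stop 4→stop 2→Depot: 25+12+24+26+23+31 = 141
Depot→stop 1→stop 4→stop 2→stop 3→stop 5→Depot: 25+17+23+30+24+10 = 129
Depot→stop 1→stop 4→stop 2→stop 5→stop 3→Depot: 25+17+23+32+24+22 = 143
… (46 more)
Depot→stop 4→stop 2→stop 3→stop 1→stop 5→Depot: 20+23+30+12+16+10 = 111  ← best
The minimum is 111.
One optimal route: Depot → stop 4 → stop 2 → stop 3 → stop 1 → stop 5 → Depot (or its reverse).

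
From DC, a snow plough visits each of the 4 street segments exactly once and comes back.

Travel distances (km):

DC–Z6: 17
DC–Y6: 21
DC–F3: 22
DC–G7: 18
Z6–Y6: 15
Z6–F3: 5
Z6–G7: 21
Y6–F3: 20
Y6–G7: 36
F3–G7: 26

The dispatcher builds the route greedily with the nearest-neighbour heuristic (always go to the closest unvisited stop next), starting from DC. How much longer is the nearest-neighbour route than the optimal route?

From DC: Z6=17, G7=18, Y6=21, F3=22 → choose Z6 (17).
From Z6: F3=5, Y6=15, G7=21 → choose F3 (5).
From F3: Y6=20, G7=26 → choose Y6 (20).
From Y6: G7=36 → choose G7 (36).
NN route DC → Z6 → F3 → Y6 → G7 → DC costs 96.
Optimal: DC → Y6 → Z6 → F3 → G7 → DC costs 85 (by enumerating all 12 distinct tours).
Excess = 96 − 85 = 11.

11 km longer than the optimal tour.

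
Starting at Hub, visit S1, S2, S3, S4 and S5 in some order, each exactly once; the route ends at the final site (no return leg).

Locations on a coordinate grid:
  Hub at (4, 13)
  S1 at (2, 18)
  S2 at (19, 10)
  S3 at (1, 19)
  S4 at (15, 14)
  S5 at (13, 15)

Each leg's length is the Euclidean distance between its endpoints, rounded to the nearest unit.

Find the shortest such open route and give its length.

There are 5! = 120 possible orderings.
Hub - S1 - S2 - S3 - S4 - S5: 5+19+20+15+2 = 61
Hub - S1 - S2 - S3 - S5 - S4: 5+19+20+13+2 = 59
Hub - S1 - S2 - S4 - S3 - S5: 5+19+6+15+13 = 58
Hub - S1 - S2 - S4 - S5 - S3: 5+19+6+2+13 = 45
Hub - S1 - S2 - S5 - S3 - S4: 5+19+8+13+15 = 60
Hub - S1 - S2 - S5 - S4 - S3: 5+19+8+2+15 = 49
Hub - S1 - S3 - S2 - S4 - S5: 5+1+20+6+2 = 34
Hub - S1 - S3 - S2 - S5 - S4: 5+1+20+8+2 = 36
Hub - S1 - S3 - S4 - S2 - S5: 5+1+15+6+8 = 35
Hub - S1 - S3 - S4 - S5 - S2: 5+1+15+2+8 = 31
Hub - S1 - S3 - S5 - S2 - S4: 5+1+13+8+6 = 33
Hub - S1 - S3 - S5 - S4 - S2: 5+1+13+2+6 = 27
Hub - S1 - S4 - S2 - S3 - S5: 5+14+6+20+13 = 58
Hub - S1 - S4 - S2 - S5 - S3: 5+14+6+8+13 = 46
… (106 more)
The minimum is 27.
One shortest path: Hub → S1 → S3 → S5 → S4 → S2.

Shortest open route: 27.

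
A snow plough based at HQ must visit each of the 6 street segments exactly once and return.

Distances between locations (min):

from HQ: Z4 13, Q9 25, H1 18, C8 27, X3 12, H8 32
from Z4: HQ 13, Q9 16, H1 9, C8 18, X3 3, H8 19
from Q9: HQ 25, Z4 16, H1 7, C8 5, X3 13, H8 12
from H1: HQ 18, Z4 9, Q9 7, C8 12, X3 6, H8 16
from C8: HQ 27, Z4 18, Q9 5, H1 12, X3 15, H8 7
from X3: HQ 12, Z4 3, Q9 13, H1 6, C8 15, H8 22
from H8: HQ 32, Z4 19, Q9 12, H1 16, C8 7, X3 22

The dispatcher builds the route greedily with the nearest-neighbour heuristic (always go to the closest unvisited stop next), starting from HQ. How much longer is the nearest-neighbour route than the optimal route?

Excess over optimum: 6 min.

From HQ: X3=12, Z4=13, H1=18, Q9=25, C8=27, H8=32 → choose X3 (12).
From X3: Z4=3, H1=6, Q9=13, C8=15, H8=22 → choose Z4 (3).
From Z4: H1=9, Q9=16, C8=18, H8=19 → choose H1 (9).
From H1: Q9=7, C8=12, H8=16 → choose Q9 (7).
From Q9: C8=5, H8=12 → choose C8 (5).
From C8: H8=7 → choose H8 (7).
NN route HQ → X3 → Z4 → H1 → Q9 → C8 → H8 → HQ costs 75.
Optimal: HQ → Z4 → H8 → C8 → Q9 → H1 → X3 → HQ costs 69 (by enumerating all 360 distinct tours).
Excess = 75 − 69 = 6.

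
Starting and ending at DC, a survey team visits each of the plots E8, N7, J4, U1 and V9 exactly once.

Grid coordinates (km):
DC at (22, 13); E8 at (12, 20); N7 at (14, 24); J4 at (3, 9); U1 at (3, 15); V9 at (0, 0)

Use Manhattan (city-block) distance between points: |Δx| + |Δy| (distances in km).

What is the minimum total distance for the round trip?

DC-E8-N7-J4-U1-V9-DC: 17+6+26+6+18+35 = 108
DC-E8-N7-J4-V9-U1-DC: 17+6+26+12+18+21 = 100
DC-E8-N7-U1-J4-V9-DC: 17+6+20+6+12+35 = 96
DC-E8-N7-U1-V9-J4-DC: 17+6+20+18+12+23 = 96
DC-E8-N7-V9-J4-U1-DC: 17+6+38+12+6+21 = 100
DC-E8-N7-V9-U1-J4-DC: 17+6+38+18+6+23 = 108
DC-E8-J4-N7-U1-V9-DC: 17+20+26+20+18+35 = 136
DC-E8-J4-N7-V9-U1-DC: 17+20+26+38+18+21 = 140
DC-E8-J4-U1-N7-V9-DC: 17+20+6+20+38+35 = 136
DC-E8-J4-U1-V9-N7-DC: 17+20+6+18+38+19 = 118
DC-E8-J4-V9-N7-U1-DC: 17+20+12+38+20+21 = 128
DC-E8-J4-V9-U1-N7-DC: 17+20+12+18+20+19 = 106
DC-E8-U1-N7-J4-V9-DC: 17+14+20+26+12+35 = 124
DC-E8-U1-N7-V9-J4-DC: 17+14+20+38+12+23 = 124
… (46 more)
DC-N7-E8-U1-J4-V9-DC: 19+6+14+6+12+35 = 92  ← best
The minimum is 92.
One optimal route: DC → N7 → E8 → U1 → J4 → V9 → DC (or its reverse).

Shortest round trip = 92 km.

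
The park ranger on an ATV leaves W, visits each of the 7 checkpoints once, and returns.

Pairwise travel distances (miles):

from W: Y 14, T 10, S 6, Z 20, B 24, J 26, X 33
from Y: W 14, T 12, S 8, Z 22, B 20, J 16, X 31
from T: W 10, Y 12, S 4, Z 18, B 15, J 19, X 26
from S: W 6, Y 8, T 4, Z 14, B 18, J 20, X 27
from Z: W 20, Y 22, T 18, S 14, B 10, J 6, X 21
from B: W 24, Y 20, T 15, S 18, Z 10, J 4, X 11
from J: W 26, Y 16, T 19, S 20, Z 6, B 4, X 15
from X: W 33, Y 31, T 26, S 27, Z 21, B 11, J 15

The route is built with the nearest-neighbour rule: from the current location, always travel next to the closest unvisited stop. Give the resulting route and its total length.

106 miles along W → S → T → Y → J → B → Z → X → W.

At W the remaining stops are S 6, T 10, Y 14, Z 20, B 24, J 26, X 33; go to S.
At S the remaining stops are T 4, Y 8, Z 14, B 18, J 20, X 27; go to T.
At T the remaining stops are Y 12, B 15, Z 18, J 19, X 26; go to Y.
At Y the remaining stops are J 16, B 20, Z 22, X 31; go to J.
At J the remaining stops are B 4, Z 6, X 15; go to B.
At B the remaining stops are Z 10, X 11; go to Z.
At Z the remaining stops are X 21; go to X.
Return X→W: 33.
Total = 6 + 4 + 12 + 16 + 4 + 10 + 21 + 33 = 106.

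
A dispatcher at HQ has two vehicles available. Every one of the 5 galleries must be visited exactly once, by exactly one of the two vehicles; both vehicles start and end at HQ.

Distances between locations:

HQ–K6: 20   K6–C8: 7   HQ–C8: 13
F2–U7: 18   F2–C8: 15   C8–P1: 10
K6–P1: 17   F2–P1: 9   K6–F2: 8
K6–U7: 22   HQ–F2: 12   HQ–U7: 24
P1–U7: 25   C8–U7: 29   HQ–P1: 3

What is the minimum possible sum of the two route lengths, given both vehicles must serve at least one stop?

76 — the smallest possible combined total.

There are 2^4 − 1 = 15 ways to divide the 5 stops into two non-empty groups. For each, the best each vehicle can do is its own shortest tour through its group:
  {K6} + {F2, C8, P1, U7}: 40 + 70 = 110
  {F2} + {K6, C8, P1, U7}: 24 + 66 = 90
  {K6, F2} + {C8, P1, U7}: 40 + 66 = 106
  {C8} + {K6, F2, P1, U7}: 26 + 66 = 92
  {K6, C8} + {F2, P1, U7}: 40 + 54 = 94
  {F2, C8} + {K6, P1, U7}: 40 + 66 = 106
  … (15 splits in total)
  {P1} + {K6, F2, C8, U7}: 6 + 70 = 76  ← best
Best: vehicle 1 HQ → P1 → HQ = 6; vehicle 2 HQ → C8 → K6 → F2 → U7 → HQ = 70; combined 76.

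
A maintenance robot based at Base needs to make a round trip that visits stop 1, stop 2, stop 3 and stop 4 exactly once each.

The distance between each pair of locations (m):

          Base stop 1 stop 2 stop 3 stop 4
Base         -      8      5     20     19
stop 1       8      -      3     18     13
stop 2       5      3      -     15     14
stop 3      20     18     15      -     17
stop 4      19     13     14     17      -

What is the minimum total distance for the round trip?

With 4 stops there are 4!/2 = 12 distinct round trips (a route and its reverse cost the same).
Base-stop 1-stop 2-stop 3-stop 4-Base: 8+3+15+17+19 = 62
Base-stop 1-stop 2-stop 4-stop 3-Base: 8+3+14+17+20 = 62
Base-stop 1-stop 3-stop 2-stop 4-Base: 8+18+15+14+19 = 74
Base-stop 1-stop 3-stop 4-stop 2-Base: 8+18+17+14+5 = 62
Base-stop 1-stop 4-stop 2-stop 3-Base: 8+13+14+15+20 = 70
Base-stop 1-stop 4-stop 3-stop 2-Base: 8+13+17+15+5 = 58
Base-stop 2-stop 1-stop 3-stop 4-Base: 5+3+18+17+19 = 62
Base-stop 2-stop 1-stop 4-stop 3-Base: 5+3+13+17+20 = 58
Base-stop 2-stop 3-stop 1-stop 4-Base: 5+15+18+13+19 = 70
Base-stop 2-stop 4-stop 1-stop 3-Base: 5+14+13+18+20 = 70
Base-stop 3-stop 1-stop 2-stop 4-Base: 20+18+3+14+19 = 74
Base-stop 3-stop 2-stop 1-stop 4-Base: 20+15+3+13+19 = 70
The minimum is 58.
One optimal route: Base → stop 1 → stop 4 → stop 3 → stop 2 → Base (or its reverse).

58 m — the shortest possible round trip.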